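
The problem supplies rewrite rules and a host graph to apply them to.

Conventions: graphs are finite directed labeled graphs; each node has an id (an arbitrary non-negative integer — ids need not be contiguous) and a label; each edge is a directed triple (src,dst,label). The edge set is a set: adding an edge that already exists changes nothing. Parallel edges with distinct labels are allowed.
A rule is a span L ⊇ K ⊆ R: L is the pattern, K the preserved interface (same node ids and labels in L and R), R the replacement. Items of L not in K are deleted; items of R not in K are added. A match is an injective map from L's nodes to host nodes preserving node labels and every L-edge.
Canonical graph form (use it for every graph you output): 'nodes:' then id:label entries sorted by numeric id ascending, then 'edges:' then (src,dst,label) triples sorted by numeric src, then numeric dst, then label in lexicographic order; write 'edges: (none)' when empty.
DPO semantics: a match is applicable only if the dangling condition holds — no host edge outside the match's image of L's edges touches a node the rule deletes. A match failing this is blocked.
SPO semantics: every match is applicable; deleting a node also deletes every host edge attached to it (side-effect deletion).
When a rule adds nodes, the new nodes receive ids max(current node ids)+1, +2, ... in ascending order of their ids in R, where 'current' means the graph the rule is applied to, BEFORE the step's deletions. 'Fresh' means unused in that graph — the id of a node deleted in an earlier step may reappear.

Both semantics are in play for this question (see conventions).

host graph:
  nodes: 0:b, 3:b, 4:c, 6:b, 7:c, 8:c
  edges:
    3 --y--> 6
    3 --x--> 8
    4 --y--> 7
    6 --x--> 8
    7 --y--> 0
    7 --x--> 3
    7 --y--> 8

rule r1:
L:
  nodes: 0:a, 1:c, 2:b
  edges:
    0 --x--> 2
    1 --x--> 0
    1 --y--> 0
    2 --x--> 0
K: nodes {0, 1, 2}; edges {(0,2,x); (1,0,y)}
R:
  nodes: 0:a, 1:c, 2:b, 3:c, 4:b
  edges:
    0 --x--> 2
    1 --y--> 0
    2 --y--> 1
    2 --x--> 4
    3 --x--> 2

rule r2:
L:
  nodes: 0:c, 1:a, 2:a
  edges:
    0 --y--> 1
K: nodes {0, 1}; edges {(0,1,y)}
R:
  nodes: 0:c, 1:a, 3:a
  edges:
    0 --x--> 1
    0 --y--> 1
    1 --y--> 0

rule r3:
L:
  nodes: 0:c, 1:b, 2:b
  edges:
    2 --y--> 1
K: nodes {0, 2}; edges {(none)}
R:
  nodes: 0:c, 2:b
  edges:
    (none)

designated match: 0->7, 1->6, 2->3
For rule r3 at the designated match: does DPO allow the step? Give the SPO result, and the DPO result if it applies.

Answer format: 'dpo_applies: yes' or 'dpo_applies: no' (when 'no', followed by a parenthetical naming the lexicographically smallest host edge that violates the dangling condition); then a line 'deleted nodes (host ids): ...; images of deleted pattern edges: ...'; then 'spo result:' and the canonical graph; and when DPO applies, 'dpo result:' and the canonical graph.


dpo_applies: no
(the rule deletes node 6, which keeps host edge (6,8,x) outside the match image — the dangling condition fails, DPO blocks; SPO proceeds and side-deletes such edges)
deleted nodes (host ids): 6; images of deleted pattern edges: (3,6,y)
spo result:
nodes: 0:b, 3:b, 4:c, 7:c, 8:c
edges: (3,8,x); (4,7,y); (7,0,y); (7,3,x); (7,8,y)


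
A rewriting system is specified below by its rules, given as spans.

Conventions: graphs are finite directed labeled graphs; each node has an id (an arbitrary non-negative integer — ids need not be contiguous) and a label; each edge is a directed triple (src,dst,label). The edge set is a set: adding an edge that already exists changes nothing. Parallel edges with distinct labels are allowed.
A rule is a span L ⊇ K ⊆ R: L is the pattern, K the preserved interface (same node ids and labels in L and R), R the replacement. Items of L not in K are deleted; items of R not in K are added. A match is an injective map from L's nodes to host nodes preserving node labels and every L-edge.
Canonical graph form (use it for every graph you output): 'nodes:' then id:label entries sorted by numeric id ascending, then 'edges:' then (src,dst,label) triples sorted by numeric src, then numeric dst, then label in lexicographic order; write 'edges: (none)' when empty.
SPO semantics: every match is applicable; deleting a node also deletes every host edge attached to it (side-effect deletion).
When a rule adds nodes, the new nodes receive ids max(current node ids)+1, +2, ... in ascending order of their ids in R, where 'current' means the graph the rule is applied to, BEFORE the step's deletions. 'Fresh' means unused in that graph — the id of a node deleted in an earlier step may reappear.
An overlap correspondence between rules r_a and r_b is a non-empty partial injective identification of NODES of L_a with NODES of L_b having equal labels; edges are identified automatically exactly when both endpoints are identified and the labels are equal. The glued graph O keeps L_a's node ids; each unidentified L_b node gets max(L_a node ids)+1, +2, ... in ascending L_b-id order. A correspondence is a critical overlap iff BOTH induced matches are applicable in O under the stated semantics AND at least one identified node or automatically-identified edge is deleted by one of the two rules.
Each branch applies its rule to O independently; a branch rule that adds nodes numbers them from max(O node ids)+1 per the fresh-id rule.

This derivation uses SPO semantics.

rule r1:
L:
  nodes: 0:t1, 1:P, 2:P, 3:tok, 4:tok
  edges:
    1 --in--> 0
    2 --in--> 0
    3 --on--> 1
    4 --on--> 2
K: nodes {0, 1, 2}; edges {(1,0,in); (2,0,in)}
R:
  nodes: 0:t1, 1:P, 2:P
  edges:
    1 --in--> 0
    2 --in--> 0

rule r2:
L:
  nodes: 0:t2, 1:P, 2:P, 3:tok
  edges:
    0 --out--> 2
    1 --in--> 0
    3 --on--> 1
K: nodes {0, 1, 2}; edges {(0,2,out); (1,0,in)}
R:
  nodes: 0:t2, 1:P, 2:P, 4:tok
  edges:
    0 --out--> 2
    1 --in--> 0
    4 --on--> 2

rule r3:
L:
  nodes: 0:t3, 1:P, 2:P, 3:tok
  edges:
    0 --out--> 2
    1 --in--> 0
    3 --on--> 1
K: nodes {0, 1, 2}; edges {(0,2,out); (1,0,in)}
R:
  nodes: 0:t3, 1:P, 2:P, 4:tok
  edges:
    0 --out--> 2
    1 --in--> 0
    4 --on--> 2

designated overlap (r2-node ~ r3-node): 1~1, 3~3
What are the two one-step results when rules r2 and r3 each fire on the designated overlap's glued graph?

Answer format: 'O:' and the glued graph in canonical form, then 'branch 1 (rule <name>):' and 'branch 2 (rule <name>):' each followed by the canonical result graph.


O:
nodes: 0:t2, 1:P, 2:P, 3:tok, 4:t3, 5:P
edges: (0,2,out); (1,0,in); (1,4,in); (3,1,on); (4,5,out)
branch 1 (rule r2):
nodes: 0:t2, 1:P, 2:P, 4:t3, 5:P, 6:tok
edges: (0,2,out); (1,0,in); (1,4,in); (4,5,out); (6,2,on)
branch 2 (rule r3):
nodes: 0:t2, 1:P, 2:P, 4:t3, 5:P, 6:tok
edges: (0,2,out); (1,0,in); (1,4,in); (4,5,out); (6,5,on)


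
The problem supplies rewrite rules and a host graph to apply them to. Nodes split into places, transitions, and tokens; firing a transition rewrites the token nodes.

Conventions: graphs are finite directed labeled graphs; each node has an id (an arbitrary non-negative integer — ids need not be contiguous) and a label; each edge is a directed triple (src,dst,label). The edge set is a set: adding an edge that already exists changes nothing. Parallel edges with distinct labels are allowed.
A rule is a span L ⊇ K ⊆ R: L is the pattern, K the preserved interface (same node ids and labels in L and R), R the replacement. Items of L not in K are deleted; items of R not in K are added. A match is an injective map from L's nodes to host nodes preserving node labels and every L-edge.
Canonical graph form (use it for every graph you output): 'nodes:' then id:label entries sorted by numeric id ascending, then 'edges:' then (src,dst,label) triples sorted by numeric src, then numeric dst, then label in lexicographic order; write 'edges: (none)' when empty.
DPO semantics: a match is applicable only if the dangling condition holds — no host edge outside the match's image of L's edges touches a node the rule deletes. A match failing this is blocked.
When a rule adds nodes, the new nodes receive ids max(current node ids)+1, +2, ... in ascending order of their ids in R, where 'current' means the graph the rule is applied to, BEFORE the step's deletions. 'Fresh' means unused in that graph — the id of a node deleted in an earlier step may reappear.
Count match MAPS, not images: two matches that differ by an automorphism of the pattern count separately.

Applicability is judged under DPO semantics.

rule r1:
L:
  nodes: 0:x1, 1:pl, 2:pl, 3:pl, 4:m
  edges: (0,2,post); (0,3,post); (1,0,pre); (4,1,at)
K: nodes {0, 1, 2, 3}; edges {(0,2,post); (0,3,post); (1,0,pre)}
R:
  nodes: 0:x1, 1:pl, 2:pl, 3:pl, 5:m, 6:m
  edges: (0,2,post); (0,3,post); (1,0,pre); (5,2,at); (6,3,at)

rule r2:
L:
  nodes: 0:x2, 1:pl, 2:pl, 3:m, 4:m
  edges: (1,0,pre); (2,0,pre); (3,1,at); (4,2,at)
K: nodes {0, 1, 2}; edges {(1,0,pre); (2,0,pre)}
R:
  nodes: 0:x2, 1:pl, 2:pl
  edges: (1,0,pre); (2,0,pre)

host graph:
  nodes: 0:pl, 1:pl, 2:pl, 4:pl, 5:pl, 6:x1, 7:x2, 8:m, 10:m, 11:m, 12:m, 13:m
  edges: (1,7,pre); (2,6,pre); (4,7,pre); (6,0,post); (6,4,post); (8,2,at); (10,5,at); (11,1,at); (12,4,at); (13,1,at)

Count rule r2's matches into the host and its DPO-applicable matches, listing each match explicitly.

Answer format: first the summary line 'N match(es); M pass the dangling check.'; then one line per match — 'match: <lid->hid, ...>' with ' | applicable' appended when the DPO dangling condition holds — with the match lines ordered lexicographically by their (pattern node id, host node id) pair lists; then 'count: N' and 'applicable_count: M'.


4 match(es); 4 pass the dangling check.
match: 0->7, 1->1, 2->4, 3->11, 4->12 | applicable
match: 0->7, 1->1, 2->4, 3->13, 4->12 | applicable
match: 0->7, 1->4, 2->1, 3->12, 4->11 | applicable
match: 0->7, 1->4, 2->1, 3->12, 4->13 | applicable
count: 4
applicable_count: 4


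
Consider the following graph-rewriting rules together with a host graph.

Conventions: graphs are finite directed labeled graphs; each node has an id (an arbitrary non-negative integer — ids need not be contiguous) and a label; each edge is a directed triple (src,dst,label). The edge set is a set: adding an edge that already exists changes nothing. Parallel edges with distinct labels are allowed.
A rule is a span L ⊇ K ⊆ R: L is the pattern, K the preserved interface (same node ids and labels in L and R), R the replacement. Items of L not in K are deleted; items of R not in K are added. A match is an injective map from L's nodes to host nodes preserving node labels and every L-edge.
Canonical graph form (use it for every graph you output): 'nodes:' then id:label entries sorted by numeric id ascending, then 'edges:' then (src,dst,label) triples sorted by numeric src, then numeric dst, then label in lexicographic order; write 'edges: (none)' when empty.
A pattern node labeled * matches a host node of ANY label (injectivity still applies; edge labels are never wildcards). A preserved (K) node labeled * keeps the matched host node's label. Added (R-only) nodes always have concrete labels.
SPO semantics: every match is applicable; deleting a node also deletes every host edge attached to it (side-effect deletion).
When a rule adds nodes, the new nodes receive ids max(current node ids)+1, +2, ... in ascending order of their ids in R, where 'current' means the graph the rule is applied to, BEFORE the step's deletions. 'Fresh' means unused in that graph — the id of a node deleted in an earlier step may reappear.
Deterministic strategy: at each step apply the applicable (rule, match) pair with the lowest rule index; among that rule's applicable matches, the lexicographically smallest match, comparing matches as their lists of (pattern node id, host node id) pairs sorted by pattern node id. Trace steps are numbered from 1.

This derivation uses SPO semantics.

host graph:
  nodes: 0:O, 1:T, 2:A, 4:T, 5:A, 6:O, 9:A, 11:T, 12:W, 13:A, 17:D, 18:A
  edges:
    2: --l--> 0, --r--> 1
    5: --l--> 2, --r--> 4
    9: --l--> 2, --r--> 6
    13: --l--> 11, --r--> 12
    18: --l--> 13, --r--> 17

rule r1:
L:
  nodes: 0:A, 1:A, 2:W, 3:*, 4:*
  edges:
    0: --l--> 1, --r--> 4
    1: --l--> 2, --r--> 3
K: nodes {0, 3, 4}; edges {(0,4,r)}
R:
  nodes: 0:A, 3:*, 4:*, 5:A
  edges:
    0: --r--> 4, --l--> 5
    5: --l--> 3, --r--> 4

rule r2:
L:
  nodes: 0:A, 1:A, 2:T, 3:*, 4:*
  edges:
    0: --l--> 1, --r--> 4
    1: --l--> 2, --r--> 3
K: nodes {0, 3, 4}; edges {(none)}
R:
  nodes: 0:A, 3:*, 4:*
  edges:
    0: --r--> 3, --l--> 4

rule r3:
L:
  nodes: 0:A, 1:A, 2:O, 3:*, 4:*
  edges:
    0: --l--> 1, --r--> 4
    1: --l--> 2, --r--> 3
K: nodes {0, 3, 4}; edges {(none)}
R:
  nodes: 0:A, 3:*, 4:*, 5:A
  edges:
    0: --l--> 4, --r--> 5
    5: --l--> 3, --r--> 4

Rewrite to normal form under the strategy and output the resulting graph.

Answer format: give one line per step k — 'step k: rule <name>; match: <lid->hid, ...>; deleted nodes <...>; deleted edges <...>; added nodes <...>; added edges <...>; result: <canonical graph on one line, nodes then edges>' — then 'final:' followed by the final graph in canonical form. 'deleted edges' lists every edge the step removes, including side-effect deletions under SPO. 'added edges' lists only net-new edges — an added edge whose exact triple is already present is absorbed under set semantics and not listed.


step 1: rule r2; match: 0->18, 1->13, 2->11, 3->12, 4->17; deleted nodes 11, 13; deleted edges (13,11,l); (13,12,r); (18,13,l); (18,17,r); added nodes (none); added edges (18,12,r); (18,17,l); result: nodes: 0:O, 1:T, 2:A, 4:T, 5:A, 6:O, 9:A, 12:W, 17:D, 18:A edges: (2,0,l); (2,1,r); (5,2,l); (5,4,r); (9,2,l); (9,6,r); (18,12,r); (18,17,l)
step 2: rule r3; match: 0->5, 1->2, 2->0, 3->1, 4->4; deleted nodes 0, 2; deleted edges (2,0,l); (2,1,r); (5,2,l); (5,4,r); (9,2,l); added nodes 19; added edges (5,4,l); (5,19,r); (19,1,l); (19,4,r); result: nodes: 1:T, 4:T, 5:A, 6:O, 9:A, 12:W, 17:D, 18:A, 19:A edges: (5,4,l); (5,19,r); (9,6,r); (18,12,r); (18,17,l); (19,1,l); (19,4,r)
final:
nodes: 1:T, 4:T, 5:A, 6:O, 9:A, 12:W, 17:D, 18:A, 19:A
edges: (5,4,l); (5,19,r); (9,6,r); (18,12,r); (18,17,l); (19,1,l); (19,4,r)


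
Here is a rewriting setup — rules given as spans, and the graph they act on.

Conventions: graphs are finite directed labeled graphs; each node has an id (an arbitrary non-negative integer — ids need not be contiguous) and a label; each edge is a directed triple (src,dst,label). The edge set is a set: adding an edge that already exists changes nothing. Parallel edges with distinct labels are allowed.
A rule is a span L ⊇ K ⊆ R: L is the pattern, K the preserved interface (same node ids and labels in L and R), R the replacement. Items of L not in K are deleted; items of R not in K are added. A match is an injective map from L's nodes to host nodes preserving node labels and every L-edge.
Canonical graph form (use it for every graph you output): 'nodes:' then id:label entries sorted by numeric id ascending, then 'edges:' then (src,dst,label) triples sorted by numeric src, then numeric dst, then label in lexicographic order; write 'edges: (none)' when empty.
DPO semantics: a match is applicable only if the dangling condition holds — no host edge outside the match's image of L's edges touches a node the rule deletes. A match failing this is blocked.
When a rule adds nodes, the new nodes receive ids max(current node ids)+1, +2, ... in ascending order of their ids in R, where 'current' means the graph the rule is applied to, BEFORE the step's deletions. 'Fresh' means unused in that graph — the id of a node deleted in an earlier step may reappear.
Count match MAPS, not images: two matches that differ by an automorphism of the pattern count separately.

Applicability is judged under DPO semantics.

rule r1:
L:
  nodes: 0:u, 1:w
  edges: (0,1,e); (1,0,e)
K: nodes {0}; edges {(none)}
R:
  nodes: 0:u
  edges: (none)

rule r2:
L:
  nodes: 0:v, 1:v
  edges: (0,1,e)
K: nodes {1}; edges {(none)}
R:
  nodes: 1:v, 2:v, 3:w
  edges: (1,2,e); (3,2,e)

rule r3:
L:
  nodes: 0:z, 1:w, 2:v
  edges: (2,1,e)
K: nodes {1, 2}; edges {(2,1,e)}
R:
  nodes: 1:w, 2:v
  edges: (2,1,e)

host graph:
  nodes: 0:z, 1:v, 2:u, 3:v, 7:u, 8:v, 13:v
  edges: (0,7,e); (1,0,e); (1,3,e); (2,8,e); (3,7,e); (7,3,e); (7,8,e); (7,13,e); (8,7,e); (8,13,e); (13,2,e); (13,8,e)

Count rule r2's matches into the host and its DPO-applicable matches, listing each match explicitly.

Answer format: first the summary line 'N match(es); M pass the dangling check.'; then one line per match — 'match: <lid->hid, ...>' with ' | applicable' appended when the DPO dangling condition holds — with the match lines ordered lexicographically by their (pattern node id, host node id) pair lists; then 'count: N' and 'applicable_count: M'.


3 match(es); 0 pass the dangling check.
match: 0->1, 1->3
match: 0->8, 1->13
match: 0->13, 1->8
count: 3
applicable_count: 0


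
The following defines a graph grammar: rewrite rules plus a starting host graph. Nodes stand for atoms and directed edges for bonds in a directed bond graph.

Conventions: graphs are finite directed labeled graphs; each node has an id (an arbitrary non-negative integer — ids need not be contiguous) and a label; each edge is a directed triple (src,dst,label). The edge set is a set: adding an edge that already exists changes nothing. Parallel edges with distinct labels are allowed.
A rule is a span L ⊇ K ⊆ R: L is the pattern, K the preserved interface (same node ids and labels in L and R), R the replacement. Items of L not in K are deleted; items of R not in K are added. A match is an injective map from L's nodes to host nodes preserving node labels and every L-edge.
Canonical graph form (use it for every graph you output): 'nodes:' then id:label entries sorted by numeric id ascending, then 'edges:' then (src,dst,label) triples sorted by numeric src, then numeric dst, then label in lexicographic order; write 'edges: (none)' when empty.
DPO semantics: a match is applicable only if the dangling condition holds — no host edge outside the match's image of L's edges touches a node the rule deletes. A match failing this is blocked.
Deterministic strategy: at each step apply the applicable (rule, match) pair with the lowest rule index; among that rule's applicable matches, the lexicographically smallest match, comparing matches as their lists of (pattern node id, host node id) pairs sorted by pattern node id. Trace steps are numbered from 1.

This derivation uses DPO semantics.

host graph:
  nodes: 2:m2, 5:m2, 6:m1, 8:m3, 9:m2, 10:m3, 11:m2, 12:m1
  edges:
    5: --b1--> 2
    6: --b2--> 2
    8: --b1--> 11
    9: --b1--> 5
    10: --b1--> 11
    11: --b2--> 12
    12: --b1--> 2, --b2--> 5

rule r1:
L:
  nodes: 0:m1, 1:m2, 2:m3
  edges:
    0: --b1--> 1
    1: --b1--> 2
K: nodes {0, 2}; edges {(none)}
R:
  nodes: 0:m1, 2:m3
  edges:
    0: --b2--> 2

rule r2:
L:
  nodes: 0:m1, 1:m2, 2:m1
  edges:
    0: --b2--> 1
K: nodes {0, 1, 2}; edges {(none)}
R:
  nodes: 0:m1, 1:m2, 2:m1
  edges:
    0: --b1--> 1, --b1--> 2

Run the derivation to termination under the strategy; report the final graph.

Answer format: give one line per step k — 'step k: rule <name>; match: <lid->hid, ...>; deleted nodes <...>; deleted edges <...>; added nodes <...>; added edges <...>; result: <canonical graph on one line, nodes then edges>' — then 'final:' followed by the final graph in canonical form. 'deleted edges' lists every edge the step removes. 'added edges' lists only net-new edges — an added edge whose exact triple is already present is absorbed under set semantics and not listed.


step 1: rule r2; match: 0->6, 1->2, 2->12; deleted nodes (none); deleted edges (6,2,b2); added nodes (none); added edges (6,2,b1); (6,12,b1); result: nodes: 2:m2, 5:m2, 6:m1, 8:m3, 9:m2, 10:m3, 11:m2, 12:m1 edges: (5,2,b1); (6,2,b1); (6,12,b1); (8,11,b1); (9,5,b1); (10,11,b1); (11,12,b2); (12,2,b1); (12,5,b2)
step 2: rule r2; match: 0->12, 1->5, 2->6; deleted nodes (none); deleted edges (12,5,b2); added nodes (none); added edges (12,5,b1); (12,6,b1); result: nodes: 2:m2, 5:m2, 6:m1, 8:m3, 9:m2, 10:m3, 11:m2, 12:m1 edges: (5,2,b1); (6,2,b1); (6,12,b1); (8,11,b1); (9,5,b1); (10,11,b1); (11,12,b2); (12,2,b1); (12,5,b1); (12,6,b1)
final:
nodes: 2:m2, 5:m2, 6:m1, 8:m3, 9:m2, 10:m3, 11:m2, 12:m1
edges: (5,2,b1); (6,2,b1); (6,12,b1); (8,11,b1); (9,5,b1); (10,11,b1); (11,12,b2); (12,2,b1); (12,5,b1); (12,6,b1)


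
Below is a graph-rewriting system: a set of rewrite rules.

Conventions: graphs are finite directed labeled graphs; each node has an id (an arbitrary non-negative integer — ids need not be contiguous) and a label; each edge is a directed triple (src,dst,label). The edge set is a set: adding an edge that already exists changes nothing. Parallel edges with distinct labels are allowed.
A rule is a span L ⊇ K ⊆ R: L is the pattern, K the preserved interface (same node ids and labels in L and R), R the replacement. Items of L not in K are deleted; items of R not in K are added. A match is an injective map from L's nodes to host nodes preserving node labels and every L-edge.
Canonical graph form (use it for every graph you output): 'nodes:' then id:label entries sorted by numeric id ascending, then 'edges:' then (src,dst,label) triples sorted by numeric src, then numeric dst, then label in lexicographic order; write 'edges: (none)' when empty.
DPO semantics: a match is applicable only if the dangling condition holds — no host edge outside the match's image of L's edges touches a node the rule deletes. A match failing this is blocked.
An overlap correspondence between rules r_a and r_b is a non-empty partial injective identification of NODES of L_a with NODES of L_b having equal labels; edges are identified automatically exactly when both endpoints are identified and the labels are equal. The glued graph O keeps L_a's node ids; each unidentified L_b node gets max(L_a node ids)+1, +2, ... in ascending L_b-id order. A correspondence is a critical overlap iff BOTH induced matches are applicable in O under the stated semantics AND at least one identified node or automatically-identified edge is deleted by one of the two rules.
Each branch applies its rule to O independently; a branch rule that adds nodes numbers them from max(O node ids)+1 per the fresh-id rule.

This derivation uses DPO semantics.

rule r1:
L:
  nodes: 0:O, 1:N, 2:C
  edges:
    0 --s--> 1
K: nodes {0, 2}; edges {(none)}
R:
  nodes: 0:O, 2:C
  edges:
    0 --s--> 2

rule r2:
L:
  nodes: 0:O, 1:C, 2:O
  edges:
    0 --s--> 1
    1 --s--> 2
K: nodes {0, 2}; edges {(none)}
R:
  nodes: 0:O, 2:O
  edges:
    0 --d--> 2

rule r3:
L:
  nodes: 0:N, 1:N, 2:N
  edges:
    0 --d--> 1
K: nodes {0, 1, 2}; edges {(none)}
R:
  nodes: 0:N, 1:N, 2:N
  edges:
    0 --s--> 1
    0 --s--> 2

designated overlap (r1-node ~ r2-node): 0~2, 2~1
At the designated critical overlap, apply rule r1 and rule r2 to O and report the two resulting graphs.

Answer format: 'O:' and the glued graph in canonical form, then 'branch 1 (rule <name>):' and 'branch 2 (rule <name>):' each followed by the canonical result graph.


O:
nodes: 0:O, 1:N, 2:C, 3:O
edges: (0,1,s); (2,0,s); (3,2,s)
branch 1 (rule r1):
nodes: 0:O, 2:C, 3:O
edges: (0,2,s); (2,0,s); (3,2,s)
branch 2 (rule r2):
nodes: 0:O, 1:N, 3:O
edges: (0,1,s); (3,0,d)


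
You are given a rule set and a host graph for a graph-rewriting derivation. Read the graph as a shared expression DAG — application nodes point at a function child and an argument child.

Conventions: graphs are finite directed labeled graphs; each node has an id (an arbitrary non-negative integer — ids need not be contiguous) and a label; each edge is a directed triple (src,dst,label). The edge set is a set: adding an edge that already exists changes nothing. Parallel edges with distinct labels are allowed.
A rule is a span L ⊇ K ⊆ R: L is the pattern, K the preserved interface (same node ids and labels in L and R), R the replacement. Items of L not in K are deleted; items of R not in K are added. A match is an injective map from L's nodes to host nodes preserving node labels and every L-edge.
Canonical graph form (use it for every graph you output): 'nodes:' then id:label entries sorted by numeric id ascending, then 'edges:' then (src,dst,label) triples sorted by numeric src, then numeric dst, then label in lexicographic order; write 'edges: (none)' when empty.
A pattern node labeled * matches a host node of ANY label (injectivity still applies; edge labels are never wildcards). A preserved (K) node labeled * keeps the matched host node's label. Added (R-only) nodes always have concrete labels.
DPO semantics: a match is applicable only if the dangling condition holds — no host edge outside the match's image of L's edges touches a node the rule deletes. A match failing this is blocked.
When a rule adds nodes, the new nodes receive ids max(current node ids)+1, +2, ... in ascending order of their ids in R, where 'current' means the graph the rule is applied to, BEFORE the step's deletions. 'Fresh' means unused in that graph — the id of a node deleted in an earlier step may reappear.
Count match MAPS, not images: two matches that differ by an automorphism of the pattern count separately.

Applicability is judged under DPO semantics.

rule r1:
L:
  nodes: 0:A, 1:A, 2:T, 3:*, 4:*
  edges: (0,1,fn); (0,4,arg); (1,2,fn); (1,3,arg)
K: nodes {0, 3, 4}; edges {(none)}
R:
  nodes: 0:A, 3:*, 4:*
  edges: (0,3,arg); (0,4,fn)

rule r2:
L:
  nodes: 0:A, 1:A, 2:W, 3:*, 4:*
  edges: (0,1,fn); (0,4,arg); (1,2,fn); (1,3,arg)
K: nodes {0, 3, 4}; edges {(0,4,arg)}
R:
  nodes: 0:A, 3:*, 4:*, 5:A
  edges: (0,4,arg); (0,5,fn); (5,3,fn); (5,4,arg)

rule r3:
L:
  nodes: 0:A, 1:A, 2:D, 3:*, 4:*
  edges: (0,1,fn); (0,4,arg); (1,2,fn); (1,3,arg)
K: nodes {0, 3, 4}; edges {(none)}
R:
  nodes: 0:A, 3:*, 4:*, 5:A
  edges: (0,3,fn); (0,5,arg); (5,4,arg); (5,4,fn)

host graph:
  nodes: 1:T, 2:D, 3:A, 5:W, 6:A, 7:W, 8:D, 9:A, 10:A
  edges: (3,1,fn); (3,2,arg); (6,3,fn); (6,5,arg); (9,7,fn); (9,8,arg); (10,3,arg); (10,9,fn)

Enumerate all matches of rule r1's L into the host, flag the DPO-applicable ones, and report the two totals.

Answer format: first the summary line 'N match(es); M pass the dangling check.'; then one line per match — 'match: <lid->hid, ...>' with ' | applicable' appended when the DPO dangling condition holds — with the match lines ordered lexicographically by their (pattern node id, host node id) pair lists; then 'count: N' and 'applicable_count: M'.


1 match(es); 0 pass the dangling check.
match: 0->6, 1->3, 2->1, 3->2, 4->5
count: 1
applicable_count: 0


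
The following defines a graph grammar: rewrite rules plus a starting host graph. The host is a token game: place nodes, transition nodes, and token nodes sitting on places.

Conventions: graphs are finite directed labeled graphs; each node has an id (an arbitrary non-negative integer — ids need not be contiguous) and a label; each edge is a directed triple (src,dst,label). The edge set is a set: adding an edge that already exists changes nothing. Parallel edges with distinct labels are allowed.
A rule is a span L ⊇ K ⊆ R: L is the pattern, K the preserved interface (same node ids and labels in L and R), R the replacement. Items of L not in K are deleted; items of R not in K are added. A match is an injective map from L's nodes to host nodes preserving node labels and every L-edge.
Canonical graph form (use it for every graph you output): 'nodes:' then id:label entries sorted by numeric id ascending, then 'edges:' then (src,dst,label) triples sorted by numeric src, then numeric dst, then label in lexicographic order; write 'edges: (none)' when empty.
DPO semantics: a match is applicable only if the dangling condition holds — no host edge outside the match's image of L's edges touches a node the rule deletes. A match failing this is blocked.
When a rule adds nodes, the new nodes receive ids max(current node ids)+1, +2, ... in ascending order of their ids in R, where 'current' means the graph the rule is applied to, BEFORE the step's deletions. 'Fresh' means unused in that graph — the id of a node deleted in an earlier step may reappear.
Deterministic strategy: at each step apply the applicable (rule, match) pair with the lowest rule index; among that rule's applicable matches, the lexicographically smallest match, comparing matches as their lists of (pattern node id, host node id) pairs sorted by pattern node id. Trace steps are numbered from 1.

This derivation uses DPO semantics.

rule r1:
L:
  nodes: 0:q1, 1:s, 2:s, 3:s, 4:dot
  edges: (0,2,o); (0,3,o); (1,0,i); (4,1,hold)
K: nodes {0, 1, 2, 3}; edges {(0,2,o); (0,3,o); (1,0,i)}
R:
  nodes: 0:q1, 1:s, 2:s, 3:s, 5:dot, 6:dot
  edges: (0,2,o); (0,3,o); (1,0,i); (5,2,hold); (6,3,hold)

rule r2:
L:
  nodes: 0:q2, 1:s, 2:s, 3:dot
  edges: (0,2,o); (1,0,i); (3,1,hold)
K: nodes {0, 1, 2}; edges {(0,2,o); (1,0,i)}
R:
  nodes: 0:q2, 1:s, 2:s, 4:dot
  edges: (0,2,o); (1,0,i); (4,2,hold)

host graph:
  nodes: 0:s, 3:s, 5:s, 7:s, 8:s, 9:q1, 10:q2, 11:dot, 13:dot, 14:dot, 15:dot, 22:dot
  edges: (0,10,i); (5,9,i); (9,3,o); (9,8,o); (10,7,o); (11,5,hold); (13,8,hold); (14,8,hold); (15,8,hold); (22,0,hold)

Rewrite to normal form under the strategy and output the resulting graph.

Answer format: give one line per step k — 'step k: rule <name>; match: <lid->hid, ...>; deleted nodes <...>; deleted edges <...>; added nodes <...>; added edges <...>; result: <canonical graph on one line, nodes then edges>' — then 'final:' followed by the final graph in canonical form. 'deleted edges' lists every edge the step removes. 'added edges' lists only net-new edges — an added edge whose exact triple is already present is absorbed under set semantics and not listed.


step 1: rule r1; match: 0->9, 1->5, 2->3, 3->8, 4->11; deleted nodes 11; deleted edges (11,5,hold); added nodes 23, 24; added edges (23,3,hold); (24,8,hold); result: nodes: 0:s, 3:s, 5:s, 7:s, 8:s, 9:q1, 10:q2, 13:dot, 14:dot, 15:dot, 22:dot, 23:dot, 24:dot edges: (0,10,i); (5,9,i); (9,3,o); (9,8,o); (10,7,o); (13,8,hold); (14,8,hold); (15,8,hold); (22,0,hold); (23,3,hold); (24,8,hold)
step 2: rule r2; match: 0->10, 1->0, 2->7, 3->22; deleted nodes 22; deleted edges (22,0,hold); added nodes 25; added edges (25,7,hold); result: nodes: 0:s, 3:s, 5:s, 7:s, 8:s, 9:q1, 10:q2, 13:dot, 14:dot, 15:dot, 23:dot, 24:dot, 25:dot edges: (0,10,i); (5,9,i); (9,3,o); (9,8,o); (10,7,o); (13,8,hold); (14,8,hold); (15,8,hold); (23,3,hold); (24,8,hold); (25,7,hold)
final:
nodes: 0:s, 3:s, 5:s, 7:s, 8:s, 9:q1, 10:q2, 13:dot, 14:dot, 15:dot, 23:dot, 24:dot, 25:dot
edges: (0,10,i); (5,9,i); (9,3,o); (9,8,o); (10,7,o); (13,8,hold); (14,8,hold); (15,8,hold); (23,3,hold); (24,8,hold); (25,7,hold)


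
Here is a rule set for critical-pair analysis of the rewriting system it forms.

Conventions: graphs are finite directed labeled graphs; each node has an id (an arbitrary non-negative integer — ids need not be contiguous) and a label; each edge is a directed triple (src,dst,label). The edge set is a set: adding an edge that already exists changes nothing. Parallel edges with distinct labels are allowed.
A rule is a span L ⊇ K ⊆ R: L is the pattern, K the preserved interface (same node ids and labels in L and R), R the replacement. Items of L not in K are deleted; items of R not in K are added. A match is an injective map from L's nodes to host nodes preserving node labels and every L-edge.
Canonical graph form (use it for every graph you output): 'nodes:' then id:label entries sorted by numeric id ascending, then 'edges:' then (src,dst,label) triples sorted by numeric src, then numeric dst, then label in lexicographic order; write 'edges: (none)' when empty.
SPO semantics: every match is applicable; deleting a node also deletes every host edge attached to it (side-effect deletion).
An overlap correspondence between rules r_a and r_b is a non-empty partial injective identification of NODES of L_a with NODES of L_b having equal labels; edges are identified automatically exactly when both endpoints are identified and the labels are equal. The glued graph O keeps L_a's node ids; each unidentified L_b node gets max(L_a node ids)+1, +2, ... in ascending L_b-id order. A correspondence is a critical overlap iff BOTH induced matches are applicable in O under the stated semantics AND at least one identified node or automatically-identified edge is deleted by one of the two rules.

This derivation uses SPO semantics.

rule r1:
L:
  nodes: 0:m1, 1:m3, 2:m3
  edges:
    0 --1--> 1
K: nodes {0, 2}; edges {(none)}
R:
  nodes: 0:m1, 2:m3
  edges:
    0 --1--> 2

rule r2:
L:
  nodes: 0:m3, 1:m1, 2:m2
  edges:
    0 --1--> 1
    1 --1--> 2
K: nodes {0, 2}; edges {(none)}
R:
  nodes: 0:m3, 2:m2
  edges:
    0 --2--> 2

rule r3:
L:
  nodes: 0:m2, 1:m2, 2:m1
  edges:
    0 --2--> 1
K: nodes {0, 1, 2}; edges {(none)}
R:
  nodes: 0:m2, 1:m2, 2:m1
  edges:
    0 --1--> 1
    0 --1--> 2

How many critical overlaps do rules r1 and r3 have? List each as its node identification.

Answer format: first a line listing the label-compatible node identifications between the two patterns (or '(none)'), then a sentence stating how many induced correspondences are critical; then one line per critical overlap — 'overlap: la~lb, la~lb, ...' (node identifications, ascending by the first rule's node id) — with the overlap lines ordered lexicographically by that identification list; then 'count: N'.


label-compatible node identifications between L(r1) and L(r3): 0~2
0 of the induced correspondences are critical overlaps of r1 and r3.
count: 0


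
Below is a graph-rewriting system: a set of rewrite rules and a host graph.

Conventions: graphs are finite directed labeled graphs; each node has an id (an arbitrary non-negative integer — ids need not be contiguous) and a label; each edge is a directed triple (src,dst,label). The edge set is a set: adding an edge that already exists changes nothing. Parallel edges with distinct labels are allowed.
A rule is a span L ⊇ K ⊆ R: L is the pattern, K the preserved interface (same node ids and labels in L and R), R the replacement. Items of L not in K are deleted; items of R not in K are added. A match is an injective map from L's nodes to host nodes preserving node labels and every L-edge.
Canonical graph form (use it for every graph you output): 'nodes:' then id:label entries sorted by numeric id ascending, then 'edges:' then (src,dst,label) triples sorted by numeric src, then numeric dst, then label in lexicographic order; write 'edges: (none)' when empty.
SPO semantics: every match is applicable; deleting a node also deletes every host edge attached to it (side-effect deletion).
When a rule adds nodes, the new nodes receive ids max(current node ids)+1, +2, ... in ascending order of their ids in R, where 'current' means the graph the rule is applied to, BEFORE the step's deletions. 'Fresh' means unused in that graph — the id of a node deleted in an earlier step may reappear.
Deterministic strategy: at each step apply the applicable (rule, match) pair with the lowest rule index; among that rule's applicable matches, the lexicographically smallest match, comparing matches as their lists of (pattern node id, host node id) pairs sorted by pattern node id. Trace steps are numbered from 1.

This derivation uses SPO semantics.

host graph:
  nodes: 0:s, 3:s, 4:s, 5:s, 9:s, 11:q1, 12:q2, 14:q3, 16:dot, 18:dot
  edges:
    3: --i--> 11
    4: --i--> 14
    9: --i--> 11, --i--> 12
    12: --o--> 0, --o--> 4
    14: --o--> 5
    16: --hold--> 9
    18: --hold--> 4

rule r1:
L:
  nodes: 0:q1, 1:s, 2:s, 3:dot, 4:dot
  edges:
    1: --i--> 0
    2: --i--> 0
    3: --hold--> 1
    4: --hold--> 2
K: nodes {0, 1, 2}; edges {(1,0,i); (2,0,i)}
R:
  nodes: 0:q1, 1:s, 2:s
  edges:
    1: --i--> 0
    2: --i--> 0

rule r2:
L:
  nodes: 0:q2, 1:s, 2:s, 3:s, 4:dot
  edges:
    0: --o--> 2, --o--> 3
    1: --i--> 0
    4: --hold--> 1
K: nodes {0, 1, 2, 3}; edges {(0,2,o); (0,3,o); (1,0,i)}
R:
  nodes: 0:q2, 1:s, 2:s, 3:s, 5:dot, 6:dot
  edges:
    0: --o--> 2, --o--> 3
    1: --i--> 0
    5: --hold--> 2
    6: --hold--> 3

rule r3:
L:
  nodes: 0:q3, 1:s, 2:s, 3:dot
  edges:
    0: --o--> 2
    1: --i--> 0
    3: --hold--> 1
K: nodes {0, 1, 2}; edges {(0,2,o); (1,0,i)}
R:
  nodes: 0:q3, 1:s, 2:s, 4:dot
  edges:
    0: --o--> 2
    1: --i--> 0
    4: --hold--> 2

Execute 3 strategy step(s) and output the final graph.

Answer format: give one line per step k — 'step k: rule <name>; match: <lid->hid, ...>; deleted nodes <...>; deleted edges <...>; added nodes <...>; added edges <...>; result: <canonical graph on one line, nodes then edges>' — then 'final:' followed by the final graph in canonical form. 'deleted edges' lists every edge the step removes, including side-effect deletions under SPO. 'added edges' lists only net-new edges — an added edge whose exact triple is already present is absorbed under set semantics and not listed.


step 1: rule r2; match: 0->12, 1->9, 2->0, 3->4, 4->16; deleted nodes 16; deleted edges (16,9,hold); added nodes 19, 20; added edges (19,0,hold); (20,4,hold); result: nodes: 0:s, 3:s, 4:s, 5:s, 9:s, 11:q1, 12:q2, 14:q3, 18:dot, 19:dot, 20:dot edges: (3,11,i); (4,14,i); (9,11,i); (9,12,i); (12,0,o); (12,4,o); (14,5,o); (18,4,hold); (19,0,hold); (20,4,hold)
step 2: rule r3; match: 0->14, 1->4, 2->5, 3->18; deleted nodes 18; deleted edges (18,4,hold); added nodes 21; added edges (21,5,hold); result: nodes: 0:s, 3:s, 4:s, 5:s, 9:s, 11:q1, 12:q2, 14:q3, 19:dot, 20:dot, 21:dot edges: (3,11,i); (4,14,i); (9,11,i); (9,12,i); (12,0,o); (12,4,o); (14,5,o); (19,0,hold); (20,4,hold); (21,5,hold)
step 3: rule r3; match: 0->14, 1->4, 2->5, 3->20; deleted nodes 20; deleted edges (20,4,hold); added nodes 22; added edges (22,5,hold); result: nodes: 0:s, 3:s, 4:s, 5:s, 9:s, 11:q1, 12:q2, 14:q3, 19:dot, 21:dot, 22:dot edges: (3,11,i); (4,14,i); (9,11,i); (9,12,i); (12,0,o); (12,4,o); (14,5,o); (19,0,hold); (21,5,hold); (22,5,hold)
final:
nodes: 0:s, 3:s, 4:s, 5:s, 9:s, 11:q1, 12:q2, 14:q3, 19:dot, 21:dot, 22:dot
edges: (3,11,i); (4,14,i); (9,11,i); (9,12,i); (12,0,o); (12,4,o); (14,5,o); (19,0,hold); (21,5,hold); (22,5,hold)


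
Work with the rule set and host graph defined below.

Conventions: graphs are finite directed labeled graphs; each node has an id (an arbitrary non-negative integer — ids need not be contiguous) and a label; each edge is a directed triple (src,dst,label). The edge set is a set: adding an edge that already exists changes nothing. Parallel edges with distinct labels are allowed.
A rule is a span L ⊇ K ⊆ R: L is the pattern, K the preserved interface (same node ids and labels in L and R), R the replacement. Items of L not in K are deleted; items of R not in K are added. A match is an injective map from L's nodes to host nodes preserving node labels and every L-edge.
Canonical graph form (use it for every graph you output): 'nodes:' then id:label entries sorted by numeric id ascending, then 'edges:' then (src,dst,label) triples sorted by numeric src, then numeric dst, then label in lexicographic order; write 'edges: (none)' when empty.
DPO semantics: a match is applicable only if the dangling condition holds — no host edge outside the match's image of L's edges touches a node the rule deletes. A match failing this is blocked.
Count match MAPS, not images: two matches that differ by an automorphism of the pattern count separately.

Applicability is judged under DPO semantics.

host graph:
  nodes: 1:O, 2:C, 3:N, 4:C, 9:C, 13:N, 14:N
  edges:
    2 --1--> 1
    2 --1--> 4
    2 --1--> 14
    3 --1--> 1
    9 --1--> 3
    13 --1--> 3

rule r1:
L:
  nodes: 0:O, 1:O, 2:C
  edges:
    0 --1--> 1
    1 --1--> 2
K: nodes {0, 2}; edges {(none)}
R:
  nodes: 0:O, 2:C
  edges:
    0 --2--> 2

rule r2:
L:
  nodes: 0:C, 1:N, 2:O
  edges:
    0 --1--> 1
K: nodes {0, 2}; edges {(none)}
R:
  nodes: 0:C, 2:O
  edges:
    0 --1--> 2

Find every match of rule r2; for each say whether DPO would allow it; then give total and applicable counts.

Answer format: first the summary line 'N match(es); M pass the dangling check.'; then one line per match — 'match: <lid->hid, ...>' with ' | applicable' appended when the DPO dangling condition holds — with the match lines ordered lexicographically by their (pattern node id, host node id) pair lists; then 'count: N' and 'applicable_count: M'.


2 match(es); 1 pass the dangling check.
match: 0->2, 1->14, 2->1 | applicable
match: 0->9, 1->3, 2->1
count: 2
applicable_count: 1
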